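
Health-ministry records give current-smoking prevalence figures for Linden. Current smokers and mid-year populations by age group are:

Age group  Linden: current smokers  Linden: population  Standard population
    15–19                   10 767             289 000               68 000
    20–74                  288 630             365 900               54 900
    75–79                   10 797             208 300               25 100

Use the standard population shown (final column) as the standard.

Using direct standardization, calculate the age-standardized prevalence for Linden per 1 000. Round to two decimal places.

Age-specific rates per 1 000 for Linden: 37.256, 788.822, 51.834.
Standard total = 148 000; weights = 0.4595, 0.3709, 0.1696.
Standardized rate: 0.4595×37.256 + 0.3709×788.822 + 0.1696×51.834 = 318.5187 per 1 000.

318.52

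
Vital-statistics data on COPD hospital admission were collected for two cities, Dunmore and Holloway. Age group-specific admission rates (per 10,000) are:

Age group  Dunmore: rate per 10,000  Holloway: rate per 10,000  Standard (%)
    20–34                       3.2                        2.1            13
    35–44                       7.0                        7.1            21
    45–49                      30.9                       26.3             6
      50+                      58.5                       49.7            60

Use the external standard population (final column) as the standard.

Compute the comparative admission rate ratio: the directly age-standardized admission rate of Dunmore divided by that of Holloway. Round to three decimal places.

Standard weights: 0.13, 0.21, 0.06, 0.60.
Dunmore: 0.1300×3.2 + 0.2100×7.0 + 0.0600×30.9 + 0.6000×58.5 = 38.8400 per 10,000.
Holloway: 0.1300×2.1 + 0.2100×7.1 + 0.0600×26.3 + 0.6000×49.7 = 33.1620 per 10,000.
Ratio = 38.8400 ÷ 33.1620 = 1.17122.

1.171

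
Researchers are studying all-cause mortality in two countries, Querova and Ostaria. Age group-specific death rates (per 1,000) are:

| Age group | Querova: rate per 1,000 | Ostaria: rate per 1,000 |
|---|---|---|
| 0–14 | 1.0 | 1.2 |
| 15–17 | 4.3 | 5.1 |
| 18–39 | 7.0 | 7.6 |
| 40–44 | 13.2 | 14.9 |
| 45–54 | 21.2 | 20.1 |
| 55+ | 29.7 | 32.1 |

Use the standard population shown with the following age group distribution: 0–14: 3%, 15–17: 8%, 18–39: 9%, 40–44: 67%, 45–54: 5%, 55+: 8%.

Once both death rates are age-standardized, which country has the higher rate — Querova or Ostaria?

Standard weights: 0.03, 0.08, 0.09, 0.67, 0.05, 0.08.
Querova: 0.0300×1.0 + 0.0800×4.3 + 0.0900×7.0 + 0.6700×13.2 + 0.0500×21.2 + 0.0800×29.7 = 13.2840 per 1,000.
Ostaria: 0.0300×1.2 + 0.0800×5.1 + 0.0900×7.6 + 0.6700×14.9 + 0.0500×20.1 + 0.0800×32.1 = 14.6840 per 1,000.

Ostaria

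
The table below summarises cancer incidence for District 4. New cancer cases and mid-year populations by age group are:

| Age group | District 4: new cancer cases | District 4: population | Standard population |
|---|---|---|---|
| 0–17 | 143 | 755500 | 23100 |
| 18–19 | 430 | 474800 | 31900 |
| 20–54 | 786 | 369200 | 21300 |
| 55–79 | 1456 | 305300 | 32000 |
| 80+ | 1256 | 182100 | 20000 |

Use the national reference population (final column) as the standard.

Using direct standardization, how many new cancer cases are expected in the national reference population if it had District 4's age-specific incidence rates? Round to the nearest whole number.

Age-specific rates per 100000 for District 4: 18.93, 90.56, 212.89, 476.91, 689.73.
Expected new cancer cases = Σ (standard pop × age-specific rate ÷ 100000)
= 23100×18.93/100000 + 31900×90.56/100000 + 21300×212.89/100000 + 32000×476.91/100000 + 20000×689.73/100000
= 4.37 + 28.89 + 45.35 + 152.61 + 137.95 = 369.17.

369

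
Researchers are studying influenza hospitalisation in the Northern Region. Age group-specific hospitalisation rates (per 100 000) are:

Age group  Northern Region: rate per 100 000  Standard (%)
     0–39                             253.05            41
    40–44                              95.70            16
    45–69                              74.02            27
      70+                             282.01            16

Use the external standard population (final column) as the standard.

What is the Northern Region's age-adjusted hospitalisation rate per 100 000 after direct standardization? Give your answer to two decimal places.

Standard weights: 0.41, 0.16, 0.27, 0.16.
Standardized rate: 0.4100×253.05 + 0.1600×95.70 + 0.2700×74.02 + 0.1600×282.01 = 184.1695 per 100 000.

184.17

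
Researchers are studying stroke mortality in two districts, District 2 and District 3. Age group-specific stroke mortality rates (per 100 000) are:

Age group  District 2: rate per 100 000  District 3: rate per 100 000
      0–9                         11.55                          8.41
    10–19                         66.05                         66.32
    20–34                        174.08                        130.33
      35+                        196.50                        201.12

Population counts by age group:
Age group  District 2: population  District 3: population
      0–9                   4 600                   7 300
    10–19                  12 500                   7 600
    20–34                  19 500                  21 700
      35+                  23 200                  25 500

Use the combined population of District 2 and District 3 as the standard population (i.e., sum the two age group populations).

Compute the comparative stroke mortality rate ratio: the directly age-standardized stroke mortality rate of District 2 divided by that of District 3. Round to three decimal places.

1.097

Combined standard total = 121 900; weights = 0.0976, 0.1649, 0.3380, 0.3995.
District 2: 0.0976×11.55 + 0.1649×66.05 + 0.3380×174.08 + 0.3995×196.50 = 149.3576 per 100 000.
District 3: 0.0976×8.41 + 0.1649×66.32 + 0.3380×130.33 + 0.3995×201.12 = 136.1546 per 100 000.
Ratio = 149.3576 ÷ 136.1546 = 1.09697.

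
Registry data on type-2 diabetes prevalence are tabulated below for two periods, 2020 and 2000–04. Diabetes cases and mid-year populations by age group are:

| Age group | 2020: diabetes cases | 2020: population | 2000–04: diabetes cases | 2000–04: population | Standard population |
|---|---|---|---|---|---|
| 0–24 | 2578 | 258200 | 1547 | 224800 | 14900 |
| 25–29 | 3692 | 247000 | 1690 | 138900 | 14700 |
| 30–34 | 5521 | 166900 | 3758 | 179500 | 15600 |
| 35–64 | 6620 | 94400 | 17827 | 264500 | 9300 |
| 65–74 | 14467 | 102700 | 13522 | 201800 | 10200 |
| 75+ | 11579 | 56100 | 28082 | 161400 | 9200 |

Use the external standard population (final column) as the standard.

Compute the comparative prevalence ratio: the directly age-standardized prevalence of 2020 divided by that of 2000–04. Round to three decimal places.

Age-specific rates per 1000 for 2020: 9.985, 14.947, 33.080, 70.127, 140.867, 206.399.
For 2000–04: 6.882, 12.167, 20.936, 67.399, 67.007, 173.990.
Standard total = 73900; weights = 0.2016, 0.1989, 0.2111, 0.1258, 0.1380, 0.1245.
2020: 0.2016×9.985 + 0.1989×14.947 + 0.2111×33.080 + 0.1258×70.127 + 0.1380×140.867 + 0.1245×206.399 = 65.9328 per 1000.
2000–04: 0.2016×6.882 + 0.1989×12.167 + 0.2111×20.936 + 0.1258×67.399 + 0.1380×67.007 + 0.1245×173.990 = 47.6182 per 1000.
Ratio = 65.9328 ÷ 47.6182 = 1.38461.

1.385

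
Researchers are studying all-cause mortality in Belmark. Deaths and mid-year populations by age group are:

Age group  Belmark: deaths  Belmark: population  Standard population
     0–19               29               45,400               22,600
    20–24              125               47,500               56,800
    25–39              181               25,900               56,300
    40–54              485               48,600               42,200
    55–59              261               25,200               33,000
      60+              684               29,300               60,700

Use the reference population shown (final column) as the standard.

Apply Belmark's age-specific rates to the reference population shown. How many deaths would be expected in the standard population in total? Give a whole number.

2737

Age-specific rates per 100,000 for Belmark: 63.88, 263.16, 698.84, 997.94, 1035.71, 2334.47.
Expected deaths = Σ (standard pop × age-specific rate ÷ 100,000)
= 22,600×63.88/100,000 + 56,800×263.16/100,000 + 56,300×698.84/100,000 + 42,200×997.94/100,000 + 33,000×1035.71/100,000 + 60,700×2334.47/100,000
= 14.44 + 149.47 + 393.45 + 421.13 + 341.79 + 1417.02 = 2737.30.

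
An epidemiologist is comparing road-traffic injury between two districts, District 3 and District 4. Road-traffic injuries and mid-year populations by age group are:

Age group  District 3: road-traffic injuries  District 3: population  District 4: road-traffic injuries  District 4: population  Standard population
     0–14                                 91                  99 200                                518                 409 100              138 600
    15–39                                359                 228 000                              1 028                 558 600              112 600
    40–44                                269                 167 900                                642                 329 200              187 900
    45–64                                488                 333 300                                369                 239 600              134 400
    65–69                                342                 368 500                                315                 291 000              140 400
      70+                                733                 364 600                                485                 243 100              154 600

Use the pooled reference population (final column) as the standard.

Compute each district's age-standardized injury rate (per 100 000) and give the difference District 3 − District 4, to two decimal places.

Age-specific rates per 100 000 for District 3: 91.73, 157.46, 160.21, 146.41, 92.81, 201.04.
For District 4: 126.62, 184.03, 195.02, 154.01, 108.25, 199.51.
Standard total = 868 500; weights = 0.1596, 0.1296, 0.2164, 0.1547, 0.1617, 0.1780.
District 3: 0.1596×91.73 + 0.1296×157.46 + 0.2164×160.21 + 0.1547×146.41 + 0.1617×92.81 + 0.1780×201.04 = 143.1638 per 100 000.
District 4: 0.1596×126.62 + 0.1296×184.03 + 0.2164×195.02 + 0.1547×154.01 + 0.1617×108.25 + 0.1780×199.51 = 163.1036 per 100 000.
Difference = 143.1638 − 163.1036 = -19.9398.

-19.94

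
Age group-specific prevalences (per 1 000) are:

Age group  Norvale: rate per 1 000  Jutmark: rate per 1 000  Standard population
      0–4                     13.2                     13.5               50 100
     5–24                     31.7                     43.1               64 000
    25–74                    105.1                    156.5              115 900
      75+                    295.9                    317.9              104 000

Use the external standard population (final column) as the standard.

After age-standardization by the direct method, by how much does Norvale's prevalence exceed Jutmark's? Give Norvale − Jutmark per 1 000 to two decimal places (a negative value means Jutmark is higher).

-26.92

Standard total = 334 000; weights = 0.1500, 0.1916, 0.3470, 0.3114.
Norvale: 0.1500×13.2 + 0.1916×31.7 + 0.3470×105.1 + 0.3114×295.9 = 136.6611 per 1 000.
Jutmark: 0.1500×13.5 + 0.1916×43.1 + 0.3470×156.5 + 0.3114×317.9 = 163.5769 per 1 000.
Difference = 136.6611 − 163.5769 = -26.9158.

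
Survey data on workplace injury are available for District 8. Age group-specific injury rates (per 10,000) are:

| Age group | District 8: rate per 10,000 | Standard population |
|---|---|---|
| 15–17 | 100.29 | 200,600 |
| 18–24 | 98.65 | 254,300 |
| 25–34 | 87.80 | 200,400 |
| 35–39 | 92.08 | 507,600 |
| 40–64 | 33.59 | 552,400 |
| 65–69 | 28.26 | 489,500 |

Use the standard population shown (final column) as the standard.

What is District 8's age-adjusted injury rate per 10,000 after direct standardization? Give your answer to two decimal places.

64.37

Standard total = 2,204,800; weights = 0.0910, 0.1153, 0.0909, 0.2302, 0.2505, 0.2220.
Standardized rate: 0.0910×100.29 + 0.1153×98.65 + 0.0909×87.80 + 0.2302×92.08 + 0.2505×33.59 + 0.2220×28.26 = 64.3724 per 10,000.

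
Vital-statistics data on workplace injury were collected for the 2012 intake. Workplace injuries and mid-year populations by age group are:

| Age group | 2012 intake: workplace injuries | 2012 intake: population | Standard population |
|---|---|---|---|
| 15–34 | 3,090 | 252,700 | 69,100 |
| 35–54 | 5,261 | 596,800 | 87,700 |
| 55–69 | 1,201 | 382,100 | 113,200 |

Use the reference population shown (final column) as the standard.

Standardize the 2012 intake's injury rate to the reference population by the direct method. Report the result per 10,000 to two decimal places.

Age-specific rates per 10,000 for the 2012 intake: 122.28, 88.15, 31.43.
Standard total = 270,000; weights = 0.2559, 0.3248, 0.4193.
Standardized rate: 0.2559×122.28 + 0.3248×88.15 + 0.4193×31.43 = 73.1060 per 10,000.

73.11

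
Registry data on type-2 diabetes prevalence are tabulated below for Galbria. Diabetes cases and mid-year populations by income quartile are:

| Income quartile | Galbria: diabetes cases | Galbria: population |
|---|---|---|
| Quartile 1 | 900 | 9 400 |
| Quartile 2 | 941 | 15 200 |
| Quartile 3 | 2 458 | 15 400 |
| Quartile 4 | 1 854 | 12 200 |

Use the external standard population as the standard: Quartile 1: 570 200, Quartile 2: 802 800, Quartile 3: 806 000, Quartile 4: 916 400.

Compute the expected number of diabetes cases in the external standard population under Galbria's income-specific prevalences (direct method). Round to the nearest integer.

Income-specific rates per 1 000 for Galbria: 95.745, 61.908, 159.610, 151.967.
Expected diabetes cases = Σ (standard pop × income-specific rate ÷ 1 000)
= 570 200×95.745/1 000 + 802 800×61.908/1 000 + 806 000×159.610/1 000 + 916 400×151.967/1 000
= 54593.62 + 49699.66 + 128645.97 + 139262.75 = 372202.00.

372202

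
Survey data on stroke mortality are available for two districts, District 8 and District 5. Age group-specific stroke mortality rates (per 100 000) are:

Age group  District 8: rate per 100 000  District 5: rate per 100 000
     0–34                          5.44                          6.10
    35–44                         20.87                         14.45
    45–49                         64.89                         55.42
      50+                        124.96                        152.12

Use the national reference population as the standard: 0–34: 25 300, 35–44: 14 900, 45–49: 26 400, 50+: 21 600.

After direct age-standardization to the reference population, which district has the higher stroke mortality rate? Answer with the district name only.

Standard total = 88 200; weights = 0.2868, 0.1689, 0.2993, 0.2449.
District 8: 0.2868×5.44 + 0.1689×20.87 + 0.2993×64.89 + 0.2449×124.96 = 55.1114 per 100 000.
District 5: 0.2868×6.10 + 0.1689×14.45 + 0.2993×55.42 + 0.2449×152.12 = 58.0330 per 100 000.

District 5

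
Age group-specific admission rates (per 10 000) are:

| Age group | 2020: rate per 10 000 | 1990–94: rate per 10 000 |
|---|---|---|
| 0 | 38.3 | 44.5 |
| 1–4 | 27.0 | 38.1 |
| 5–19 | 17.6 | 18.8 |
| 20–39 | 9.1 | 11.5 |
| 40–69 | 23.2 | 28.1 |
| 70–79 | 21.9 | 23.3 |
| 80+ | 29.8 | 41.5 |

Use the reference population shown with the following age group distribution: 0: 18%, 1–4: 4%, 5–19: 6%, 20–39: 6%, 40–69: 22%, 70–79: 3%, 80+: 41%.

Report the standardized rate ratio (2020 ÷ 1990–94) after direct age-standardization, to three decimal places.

Standard weights: 0.18, 0.04, 0.06, 0.06, 0.22, 0.03, 0.41.
2020: 0.1800×38.3 + 0.0400×27.0 + 0.0600×17.6 + 0.0600×9.1 + 0.2200×23.2 + 0.0300×21.9 + 0.4100×29.8 = 27.5550 per 10 000.
1990–94: 0.1800×44.5 + 0.0400×38.1 + 0.0600×18.8 + 0.0600×11.5 + 0.2200×28.1 + 0.0300×23.3 + 0.4100×41.5 = 35.2480 per 10 000.
Ratio = 27.5550 ÷ 35.2480 = 0.78175.

0.782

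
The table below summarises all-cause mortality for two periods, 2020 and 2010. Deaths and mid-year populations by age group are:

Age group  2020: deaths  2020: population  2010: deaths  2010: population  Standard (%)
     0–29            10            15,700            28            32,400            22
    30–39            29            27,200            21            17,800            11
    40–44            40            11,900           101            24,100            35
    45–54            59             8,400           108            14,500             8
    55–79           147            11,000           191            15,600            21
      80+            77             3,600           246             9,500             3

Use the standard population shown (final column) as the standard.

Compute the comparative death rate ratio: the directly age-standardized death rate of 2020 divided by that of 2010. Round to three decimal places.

Age-specific rates per 1,000 for 2020: 0.637, 1.066, 3.361, 7.024, 13.364, 21.389.
For 2010: 0.864, 1.180, 4.191, 7.448, 12.244, 25.895.
Standard weights: 0.22, 0.11, 0.35, 0.08, 0.21, 0.03.
2020: 0.2200×0.637 + 0.1100×1.066 + 0.3500×3.361 + 0.0800×7.024 + 0.2100×13.364 + 0.0300×21.389 = 5.4438 per 1,000.
2010: 0.2200×0.864 + 0.1100×1.180 + 0.3500×4.191 + 0.0800×7.448 + 0.2100×12.244 + 0.0300×25.895 = 5.7306 per 1,000.
Ratio = 5.4438 ÷ 5.7306 = 0.94996.

0.950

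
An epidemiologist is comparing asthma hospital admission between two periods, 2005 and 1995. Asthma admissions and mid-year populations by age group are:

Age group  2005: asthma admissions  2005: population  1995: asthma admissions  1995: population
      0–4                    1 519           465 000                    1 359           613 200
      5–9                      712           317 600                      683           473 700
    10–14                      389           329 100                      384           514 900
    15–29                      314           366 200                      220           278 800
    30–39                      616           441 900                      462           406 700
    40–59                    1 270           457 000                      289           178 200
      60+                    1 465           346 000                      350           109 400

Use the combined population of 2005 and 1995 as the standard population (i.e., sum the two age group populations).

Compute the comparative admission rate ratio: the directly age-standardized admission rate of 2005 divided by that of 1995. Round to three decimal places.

Age-specific rates per 10 000 for 2005: 32.67, 22.42, 11.82, 8.57, 13.94, 27.79, 42.34.
For 1995: 22.16, 14.42, 7.46, 7.89, 11.36, 16.22, 31.99.
Combined standard total = 5 297 700; weights = 0.2035, 0.1494, 0.1593, 0.1218, 0.1602, 0.1199, 0.0860.
2005: 0.2035×32.67 + 0.1494×22.42 + 0.1593×11.82 + 0.1218×8.57 + 0.1602×13.94 + 0.1199×27.79 + 0.0860×42.34 = 22.1287 per 10 000.
1995: 0.2035×22.16 + 0.1494×14.42 + 0.1593×7.46 + 0.1218×7.89 + 0.1602×11.36 + 0.1199×16.22 + 0.0860×31.99 = 15.3273 per 10 000.
Ratio = 22.1287 ÷ 15.3273 = 1.44374.

1.444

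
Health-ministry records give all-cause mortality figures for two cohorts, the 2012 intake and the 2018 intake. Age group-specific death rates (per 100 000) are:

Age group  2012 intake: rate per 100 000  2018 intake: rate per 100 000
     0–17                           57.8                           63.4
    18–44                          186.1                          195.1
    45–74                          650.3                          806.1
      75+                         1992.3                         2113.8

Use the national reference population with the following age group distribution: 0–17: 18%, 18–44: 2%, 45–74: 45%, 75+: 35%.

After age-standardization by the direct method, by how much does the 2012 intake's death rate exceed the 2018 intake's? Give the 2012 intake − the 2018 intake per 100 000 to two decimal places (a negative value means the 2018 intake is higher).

Standard weights: 0.18, 0.02, 0.45, 0.35.
The 2012 intake: 0.1800×57.8 + 0.0200×186.1 + 0.4500×650.3 + 0.3500×1992.3 = 1004.0660 per 100 000.
The 2018 intake: 0.1800×63.4 + 0.0200×195.1 + 0.4500×806.1 + 0.3500×2113.8 = 1117.8890 per 100 000.
Difference = 1004.0660 − 1117.8890 = -113.8230.

-113.82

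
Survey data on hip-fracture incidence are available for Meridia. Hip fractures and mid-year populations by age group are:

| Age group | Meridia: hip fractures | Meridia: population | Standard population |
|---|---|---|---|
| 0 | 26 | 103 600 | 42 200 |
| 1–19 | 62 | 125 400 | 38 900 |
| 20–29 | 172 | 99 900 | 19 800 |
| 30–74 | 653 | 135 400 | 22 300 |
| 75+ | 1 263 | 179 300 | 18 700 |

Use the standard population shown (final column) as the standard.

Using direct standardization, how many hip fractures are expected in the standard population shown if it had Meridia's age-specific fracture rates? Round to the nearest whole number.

Age-specific rates per 100 000 for Meridia: 25.10, 49.44, 172.17, 482.27, 704.41.
Expected hip fractures = Σ (standard pop × age-specific rate ÷ 100 000)
= 42 200×25.10/100 000 + 38 900×49.44/100 000 + 19 800×172.17/100 000 + 22 300×482.27/100 000 + 18 700×704.41/100 000
= 10.59 + 19.23 + 34.09 + 107.55 + 131.72 = 303.18.

303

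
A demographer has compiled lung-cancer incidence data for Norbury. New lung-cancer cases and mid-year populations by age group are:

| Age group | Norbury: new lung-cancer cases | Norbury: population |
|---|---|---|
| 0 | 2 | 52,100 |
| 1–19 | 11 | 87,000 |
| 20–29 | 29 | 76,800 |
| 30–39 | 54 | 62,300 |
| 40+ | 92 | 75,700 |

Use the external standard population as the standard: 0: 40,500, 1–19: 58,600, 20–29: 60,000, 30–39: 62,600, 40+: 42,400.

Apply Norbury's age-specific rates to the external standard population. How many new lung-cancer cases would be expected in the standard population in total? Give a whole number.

137

Age-specific rates per 100,000 for Norbury: 3.84, 12.64, 37.76, 86.68, 121.53.
Expected new lung-cancer cases = Σ (standard pop × age-specific rate ÷ 100,000)
= 40,500×3.84/100,000 + 58,600×12.64/100,000 + 60,000×37.76/100,000 + 62,600×86.68/100,000 + 42,400×121.53/100,000
= 1.55 + 7.41 + 22.66 + 54.26 + 51.53 = 137.41.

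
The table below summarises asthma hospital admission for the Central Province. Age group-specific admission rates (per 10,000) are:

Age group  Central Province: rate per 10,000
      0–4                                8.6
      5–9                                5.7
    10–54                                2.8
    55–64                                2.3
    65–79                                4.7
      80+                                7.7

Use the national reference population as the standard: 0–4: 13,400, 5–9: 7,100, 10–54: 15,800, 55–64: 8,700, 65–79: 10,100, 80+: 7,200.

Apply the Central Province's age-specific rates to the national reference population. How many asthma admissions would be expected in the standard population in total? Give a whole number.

Expected asthma admissions = Σ (standard pop × age-specific rate ÷ 10,000)
= 13,400×8.6/10,000 + 7,100×5.7/10,000 + 15,800×2.8/10,000 + 8,700×2.3/10,000 + 10,100×4.7/10,000 + 7,200×7.7/10,000
= 11.52 + 4.05 + 4.42 + 2.00 + 4.75 + 5.54 = 32.29.

32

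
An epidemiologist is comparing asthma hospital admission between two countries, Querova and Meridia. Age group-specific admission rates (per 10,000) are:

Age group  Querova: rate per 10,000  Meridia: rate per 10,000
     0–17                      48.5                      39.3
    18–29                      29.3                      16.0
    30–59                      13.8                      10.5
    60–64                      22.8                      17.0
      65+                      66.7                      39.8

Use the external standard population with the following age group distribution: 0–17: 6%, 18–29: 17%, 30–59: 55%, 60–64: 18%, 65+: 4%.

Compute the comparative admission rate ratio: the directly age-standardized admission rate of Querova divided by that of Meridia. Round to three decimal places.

1.435

Standard weights: 0.06, 0.17, 0.55, 0.18, 0.04.
Querova: 0.0600×48.5 + 0.1700×29.3 + 0.5500×13.8 + 0.1800×22.8 + 0.0400×66.7 = 22.2530 per 10,000.
Meridia: 0.0600×39.3 + 0.1700×16.0 + 0.5500×10.5 + 0.1800×17.0 + 0.0400×39.8 = 15.5050 per 10,000.
Ratio = 22.2530 ÷ 15.5050 = 1.43521.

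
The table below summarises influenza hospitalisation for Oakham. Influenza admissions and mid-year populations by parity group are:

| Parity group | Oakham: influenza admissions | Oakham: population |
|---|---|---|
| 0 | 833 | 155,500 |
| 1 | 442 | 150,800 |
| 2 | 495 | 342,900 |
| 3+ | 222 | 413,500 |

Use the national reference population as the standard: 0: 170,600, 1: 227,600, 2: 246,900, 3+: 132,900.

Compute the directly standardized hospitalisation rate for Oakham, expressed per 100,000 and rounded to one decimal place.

Parity-specific rates per 100,000 for Oakham: 535.69, 293.10, 144.36, 53.69.
Standard total = 778,000; weights = 0.2193, 0.2925, 0.3174, 0.1708.
Standardized rate: 0.2193×535.69 + 0.2925×293.10 + 0.3174×144.36 + 0.1708×53.69 = 258.1956 per 100,000.

258.2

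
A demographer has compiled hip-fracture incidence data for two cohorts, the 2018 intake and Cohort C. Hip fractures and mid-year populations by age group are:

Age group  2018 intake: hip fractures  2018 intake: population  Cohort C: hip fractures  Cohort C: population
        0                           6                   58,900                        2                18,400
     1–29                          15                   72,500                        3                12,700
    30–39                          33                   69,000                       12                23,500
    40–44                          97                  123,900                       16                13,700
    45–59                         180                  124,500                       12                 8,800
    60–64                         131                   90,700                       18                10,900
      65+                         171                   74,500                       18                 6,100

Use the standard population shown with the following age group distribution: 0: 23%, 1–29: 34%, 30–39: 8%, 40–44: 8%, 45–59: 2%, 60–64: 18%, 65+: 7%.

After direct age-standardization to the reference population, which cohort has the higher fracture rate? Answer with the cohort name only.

Age-specific rates per 100,000 for the 2018 intake: 10.19, 20.69, 47.83, 78.29, 144.58, 144.43, 229.53.
For Cohort C: 10.87, 23.62, 51.06, 116.79, 136.36, 165.14, 295.08.
Standard weights: 0.23, 0.34, 0.08, 0.08, 0.02, 0.18, 0.07.
The 2018 intake: 0.2300×10.19 + 0.3400×20.69 + 0.0800×47.83 + 0.0800×78.29 + 0.0200×144.58 + 0.1800×144.43 + 0.0700×229.53 = 64.4231 per 100,000.
Cohort C: 0.2300×10.87 + 0.3400×23.62 + 0.0800×51.06 + 0.0800×116.79 + 0.0200×136.36 + 0.1800×165.14 + 0.0700×295.08 = 77.0674 per 100,000.
The crude rates (103.09 vs 86.08) would put the 2018 intake higher, but that reflects its age composition; once standardized to a common age structure, Cohort C has the higher underlying rate.

Cohort C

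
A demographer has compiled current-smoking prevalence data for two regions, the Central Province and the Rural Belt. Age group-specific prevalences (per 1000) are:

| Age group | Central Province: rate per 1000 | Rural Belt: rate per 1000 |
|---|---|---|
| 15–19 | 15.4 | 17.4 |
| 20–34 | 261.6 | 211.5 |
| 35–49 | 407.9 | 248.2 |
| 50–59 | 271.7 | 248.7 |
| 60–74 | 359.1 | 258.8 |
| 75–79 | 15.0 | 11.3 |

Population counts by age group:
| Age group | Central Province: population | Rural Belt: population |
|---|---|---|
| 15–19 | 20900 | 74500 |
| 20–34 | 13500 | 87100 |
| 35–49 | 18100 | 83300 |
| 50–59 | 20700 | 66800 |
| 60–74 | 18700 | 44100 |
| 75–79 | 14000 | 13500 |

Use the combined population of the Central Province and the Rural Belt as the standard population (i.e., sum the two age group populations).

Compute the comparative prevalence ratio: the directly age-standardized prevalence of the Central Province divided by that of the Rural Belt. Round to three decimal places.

1.341

Combined standard total = 475200; weights = 0.2008, 0.2117, 0.2134, 0.1841, 0.1322, 0.0579.
The Central Province: 0.2008×15.4 + 0.2117×261.6 + 0.2134×407.9 + 0.1841×271.7 + 0.1322×359.1 + 0.0579×15.0 = 243.8656 per 1000.
The Rural Belt: 0.2008×17.4 + 0.2117×211.5 + 0.2134×248.2 + 0.1841×248.7 + 0.1322×258.8 + 0.0579×11.3 = 181.8792 per 1000.
Ratio = 243.8656 ÷ 181.8792 = 1.34081.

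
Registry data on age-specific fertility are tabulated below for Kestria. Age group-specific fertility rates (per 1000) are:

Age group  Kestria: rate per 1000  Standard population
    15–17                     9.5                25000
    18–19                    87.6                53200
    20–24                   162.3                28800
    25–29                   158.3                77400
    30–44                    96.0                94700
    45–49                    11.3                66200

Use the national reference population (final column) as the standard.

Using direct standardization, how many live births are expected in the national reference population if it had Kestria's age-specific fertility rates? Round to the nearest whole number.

31664

Expected live births = Σ (standard pop × age-specific rate ÷ 1000)
= 25000×9.5/1000 + 53200×87.6/1000 + 28800×162.3/1000 + 77400×158.3/1000 + 94700×96.0/1000 + 66200×11.3/1000
= 237.50 + 4660.32 + 4674.24 + 12252.42 + 9091.20 + 748.06 = 31663.74.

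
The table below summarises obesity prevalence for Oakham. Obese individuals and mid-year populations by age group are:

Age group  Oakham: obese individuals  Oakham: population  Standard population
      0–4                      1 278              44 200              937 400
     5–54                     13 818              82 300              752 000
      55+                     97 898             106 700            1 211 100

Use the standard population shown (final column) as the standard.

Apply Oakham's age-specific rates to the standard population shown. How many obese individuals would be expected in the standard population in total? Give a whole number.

Age-specific rates per 1 000 for Oakham: 28.914, 167.898, 917.507.
Expected obese individuals = Σ (standard pop × age-specific rate ÷ 1 000)
= 937 400×28.914/1 000 + 752 000×167.898/1 000 + 1 211 100×917.507/1 000
= 27104.01 + 126259.25 + 1111192.76 = 1264556.02.

1264556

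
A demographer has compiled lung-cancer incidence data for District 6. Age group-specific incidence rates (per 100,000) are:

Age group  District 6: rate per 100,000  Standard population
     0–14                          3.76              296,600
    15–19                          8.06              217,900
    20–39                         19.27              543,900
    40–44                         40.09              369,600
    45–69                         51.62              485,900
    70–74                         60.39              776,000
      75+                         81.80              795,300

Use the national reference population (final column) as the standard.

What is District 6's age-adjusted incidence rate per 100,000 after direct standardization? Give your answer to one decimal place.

47.4

Standard total = 3,485,200; weights = 0.0851, 0.0625, 0.1561, 0.1060, 0.1394, 0.2227, 0.2282.
Standardized rate: 0.0851×3.76 + 0.0625×8.06 + 0.1561×19.27 + 0.1060×40.09 + 0.1394×51.62 + 0.2227×60.39 + 0.2282×81.80 = 47.3918 per 100,000.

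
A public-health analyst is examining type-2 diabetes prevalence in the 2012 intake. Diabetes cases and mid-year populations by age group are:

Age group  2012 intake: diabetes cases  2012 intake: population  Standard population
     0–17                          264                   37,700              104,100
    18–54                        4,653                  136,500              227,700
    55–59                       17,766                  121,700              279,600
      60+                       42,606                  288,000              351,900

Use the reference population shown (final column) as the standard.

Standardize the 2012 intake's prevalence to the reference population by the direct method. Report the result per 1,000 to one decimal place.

Age-specific rates per 1,000 for the 2012 intake: 7.003, 34.088, 145.982, 147.938.
Standard total = 963,300; weights = 0.1081, 0.2364, 0.2903, 0.3653.
Standardized rate: 0.1081×7.003 + 0.2364×34.088 + 0.2903×145.982 + 0.3653×147.938 = 105.2284 per 1,000.

105.2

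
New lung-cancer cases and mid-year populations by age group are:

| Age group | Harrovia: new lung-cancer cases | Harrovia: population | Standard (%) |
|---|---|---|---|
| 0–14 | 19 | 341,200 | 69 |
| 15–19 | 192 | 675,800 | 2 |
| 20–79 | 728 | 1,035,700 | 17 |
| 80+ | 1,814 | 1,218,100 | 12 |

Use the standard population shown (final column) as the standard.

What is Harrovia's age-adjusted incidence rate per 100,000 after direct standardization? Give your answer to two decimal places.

34.23

Age-specific rates per 100,000 for Harrovia: 5.57, 28.41, 70.29, 148.92.
Standard weights: 0.69, 0.02, 0.17, 0.12.
Standardized rate: 0.6900×5.57 + 0.0200×28.41 + 0.1700×70.29 + 0.1200×148.92 = 34.2304 per 100,000.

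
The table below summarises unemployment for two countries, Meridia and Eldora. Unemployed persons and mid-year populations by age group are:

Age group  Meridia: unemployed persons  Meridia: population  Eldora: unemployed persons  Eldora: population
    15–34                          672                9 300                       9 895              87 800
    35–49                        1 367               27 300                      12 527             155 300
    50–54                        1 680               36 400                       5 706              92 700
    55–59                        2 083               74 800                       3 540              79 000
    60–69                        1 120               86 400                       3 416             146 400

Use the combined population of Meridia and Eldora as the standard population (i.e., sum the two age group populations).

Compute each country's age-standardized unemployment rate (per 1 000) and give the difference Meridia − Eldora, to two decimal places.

Age-specific rates per 1 000 for Meridia: 72.258, 50.073, 46.154, 27.848, 12.963.
For Eldora: 112.699, 80.663, 61.553, 44.810, 23.333.
Combined standard total = 795 400; weights = 0.1221, 0.2296, 0.1623, 0.1934, 0.2927.
Meridia: 0.1221×72.258 + 0.2296×50.073 + 0.1623×46.154 + 0.1934×27.848 + 0.2927×12.963 = 36.9862 per 1 000.
Eldora: 0.1221×112.699 + 0.2296×80.663 + 0.1623×61.553 + 0.1934×44.810 + 0.2927×23.333 = 57.7603 per 1 000.
Difference = 36.9862 − 57.7603 = -20.7741.

-20.77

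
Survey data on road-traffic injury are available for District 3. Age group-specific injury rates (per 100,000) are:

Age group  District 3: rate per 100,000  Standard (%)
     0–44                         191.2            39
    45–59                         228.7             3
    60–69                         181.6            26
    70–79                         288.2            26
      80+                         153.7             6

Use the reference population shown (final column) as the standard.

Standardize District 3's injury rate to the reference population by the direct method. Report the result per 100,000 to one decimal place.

Standard weights: 0.39, 0.03, 0.26, 0.26, 0.06.
Standardized rate: 0.3900×191.2 + 0.0300×228.7 + 0.2600×181.6 + 0.2600×288.2 + 0.0600×153.7 = 212.7990 per 100,000.

212.8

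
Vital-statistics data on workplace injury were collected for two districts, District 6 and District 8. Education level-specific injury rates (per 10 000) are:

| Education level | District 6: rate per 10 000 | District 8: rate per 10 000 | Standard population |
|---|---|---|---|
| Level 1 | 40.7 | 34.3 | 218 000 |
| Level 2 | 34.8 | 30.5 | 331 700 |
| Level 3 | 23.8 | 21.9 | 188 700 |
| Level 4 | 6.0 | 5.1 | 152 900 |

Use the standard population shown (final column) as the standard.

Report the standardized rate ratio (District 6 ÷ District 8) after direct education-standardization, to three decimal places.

1.147

Standard total = 891 300; weights = 0.2446, 0.3722, 0.2117, 0.1715.
District 6: 0.2446×40.7 + 0.3722×34.8 + 0.2117×23.8 + 0.1715×6.0 = 28.9737 per 10 000.
District 8: 0.2446×34.3 + 0.3722×30.5 + 0.2117×21.9 + 0.1715×5.1 = 25.2514 per 10 000.
Ratio = 28.9737 ÷ 25.2514 = 1.14741.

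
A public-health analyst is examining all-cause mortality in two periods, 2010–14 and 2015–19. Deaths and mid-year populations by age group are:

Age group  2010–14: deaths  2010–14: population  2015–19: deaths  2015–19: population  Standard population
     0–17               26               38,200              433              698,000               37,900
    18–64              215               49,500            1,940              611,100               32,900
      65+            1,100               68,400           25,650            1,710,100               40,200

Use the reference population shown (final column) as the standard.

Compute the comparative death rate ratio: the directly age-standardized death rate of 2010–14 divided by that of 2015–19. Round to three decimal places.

1.115

Age-specific rates per 100,000 for 2010–14: 68.06, 434.34, 1608.19.
For 2015–19: 62.03, 317.46, 1499.91.
Standard total = 111,000; weights = 0.3414, 0.2964, 0.3622.
2010–14: 0.3414×68.06 + 0.2964×434.34 + 0.3622×1608.19 = 734.4018 per 100,000.
2015–19: 0.3414×62.03 + 0.2964×317.46 + 0.3622×1499.91 = 658.4867 per 100,000.
Ratio = 734.4018 ÷ 658.4867 = 1.11529.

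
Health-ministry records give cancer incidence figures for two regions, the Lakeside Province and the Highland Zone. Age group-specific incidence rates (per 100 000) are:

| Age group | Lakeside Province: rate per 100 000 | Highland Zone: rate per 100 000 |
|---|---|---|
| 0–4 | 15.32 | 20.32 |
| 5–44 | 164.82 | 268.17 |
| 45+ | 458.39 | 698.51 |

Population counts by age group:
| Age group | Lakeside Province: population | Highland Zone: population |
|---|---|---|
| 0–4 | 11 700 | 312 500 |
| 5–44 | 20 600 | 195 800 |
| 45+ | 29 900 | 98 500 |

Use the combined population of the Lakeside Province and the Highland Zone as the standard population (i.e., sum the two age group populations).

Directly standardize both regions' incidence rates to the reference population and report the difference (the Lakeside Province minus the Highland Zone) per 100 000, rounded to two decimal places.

Combined standard total = 669 000; weights = 0.4846, 0.3235, 0.1919.
The Lakeside Province: 0.4846×15.32 + 0.3235×164.82 + 0.1919×458.39 = 148.7161 per 100 000.
The Highland Zone: 0.4846×20.32 + 0.3235×268.17 + 0.1919×698.51 = 230.6553 per 100 000.
Difference = 148.7161 − 230.6553 = -81.9392.

-81.94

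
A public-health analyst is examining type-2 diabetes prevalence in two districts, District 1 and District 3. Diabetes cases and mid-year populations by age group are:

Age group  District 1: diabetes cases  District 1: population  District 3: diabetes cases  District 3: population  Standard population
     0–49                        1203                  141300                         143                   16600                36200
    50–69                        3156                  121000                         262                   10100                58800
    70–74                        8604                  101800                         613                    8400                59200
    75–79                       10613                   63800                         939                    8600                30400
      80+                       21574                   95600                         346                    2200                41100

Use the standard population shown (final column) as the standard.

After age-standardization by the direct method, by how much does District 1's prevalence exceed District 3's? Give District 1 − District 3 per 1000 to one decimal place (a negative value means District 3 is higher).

Age-specific rates per 1000 for District 1: 8.514, 26.083, 84.519, 166.348, 225.669.
For District 3: 8.614, 25.941, 72.976, 109.186, 157.273.
Standard total = 225700; weights = 0.1604, 0.2605, 0.2623, 0.1347, 0.1821.
District 1: 0.1604×8.514 + 0.2605×26.083 + 0.2623×84.519 + 0.1347×166.348 + 0.1821×225.669 = 93.8297 per 1000.
District 3: 0.1604×8.614 + 0.2605×25.941 + 0.2623×72.976 + 0.1347×109.186 + 0.1821×157.273 = 70.6270 per 1000.
Difference = 93.8297 − 70.6270 = 23.2027.

23.2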